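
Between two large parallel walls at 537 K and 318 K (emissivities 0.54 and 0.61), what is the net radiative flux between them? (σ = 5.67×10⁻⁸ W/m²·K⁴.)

q ≈ 1660 W/m²

For two large parallel gray plates, q = σ(T₁⁴ − T₂⁴) / (1/ε₁ + 1/ε₂ − 1).
1/ε₁ + 1/ε₂ − 1 = 1/0.54 + 1/0.61 − 1 = 2.491.
T₁⁴ − T₂⁴ = 8.32×10^10 − 1.02×10^10 = 7.29×10^10 K⁴.
q = 5.67×10⁻⁸ × 7.29×10^10 / 2.491 = 1660 W/m².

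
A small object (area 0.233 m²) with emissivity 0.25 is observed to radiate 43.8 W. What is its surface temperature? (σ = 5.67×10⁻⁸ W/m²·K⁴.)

From P = εσAT⁴, T = (P / εσA)^(1/4) = (43.8 / (0.25 × 5.67×10⁻⁸ × 0.233))^(1/4).
T = (1.33×10^10)^(1/4) = 339 K.

T ≈ 339 K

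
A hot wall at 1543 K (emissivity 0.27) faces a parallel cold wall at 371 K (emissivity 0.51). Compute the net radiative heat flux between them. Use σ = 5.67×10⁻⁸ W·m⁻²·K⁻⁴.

q ≈ 68700 W/m²

For two large parallel gray plates, q = σ(T₁⁴ − T₂⁴) / (1/ε₁ + 1/ε₂ − 1).
1/ε₁ + 1/ε₂ − 1 = 1/0.27 + 1/0.51 − 1 = 4.664.
T₁⁴ − T₂⁴ = 5.67×10^12 − 1.89×10^10 = 5.65×10^12 K⁴.
q = 5.67×10⁻⁸ × 5.65×10^12 / 4.664 = 68700 W/m².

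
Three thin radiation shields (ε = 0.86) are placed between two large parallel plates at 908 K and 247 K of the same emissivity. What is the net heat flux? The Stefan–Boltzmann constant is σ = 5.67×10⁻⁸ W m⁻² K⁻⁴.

q ≈ 7230 W/m²

Each of the 4 gaps contributes resistance (2/ε − 1) = 2/0.86 − 1 = 1.326; total = 5.302.
q = σ(T₁⁴ − T₂⁴) / 5.302 = 5.67×10⁻⁸ × 6.76×10^11 / 5.302 = 7230 W/m².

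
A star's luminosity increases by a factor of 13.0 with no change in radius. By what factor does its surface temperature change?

factor ≈ 1.90

P ∝ T⁴ ⇒ T ∝ P^(1/4), so T scales by (13.0)^(1/4) = 1.90.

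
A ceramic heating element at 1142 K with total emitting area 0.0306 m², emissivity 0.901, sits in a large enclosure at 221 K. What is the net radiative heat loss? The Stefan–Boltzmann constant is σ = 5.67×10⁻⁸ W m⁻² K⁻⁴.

Q = εσA(T⁴ − T_s⁴). T⁴ − T_s⁴ = (1142)⁴ − (221)⁴ = 1.70×10^12 − 2.39×10^9 = 1.70×10^12 K⁴.
Q = 0.901 × 5.67×10⁻⁸ × 0.0306 × 1.70×10^12 = 2660 W.

Q ≈ 2660 W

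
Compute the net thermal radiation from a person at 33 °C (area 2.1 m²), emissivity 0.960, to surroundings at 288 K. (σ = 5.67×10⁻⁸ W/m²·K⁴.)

Q ≈ 216 W

Convert: 33 °C = 306 K.
Q = εσA(T⁴ − T_s⁴). T⁴ − T_s⁴ = (306)⁴ − (288)⁴ = 8.77×10^9 − 6.88×10^9 = 1.89×10^9 K⁴.
Q = 0.960 × 5.67×10⁻⁸ × 2.10 × 1.89×10^9 = 216 W.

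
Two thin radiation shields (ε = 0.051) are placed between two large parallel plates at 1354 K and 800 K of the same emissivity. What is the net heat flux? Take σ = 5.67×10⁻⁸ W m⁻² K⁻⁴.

q ≈ 1460 W/m²

Each of the 3 gaps contributes resistance (2/ε − 1) = 2/0.051 − 1 = 38.22; total = 114.6.
q = σ(T₁⁴ − T₂⁴) / 114.6 = 5.67×10⁻⁸ × 2.95×10^12 / 114.6 = 1460 W/m².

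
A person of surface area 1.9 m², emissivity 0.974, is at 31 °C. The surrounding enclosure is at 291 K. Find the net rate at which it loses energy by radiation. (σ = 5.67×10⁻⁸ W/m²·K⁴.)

Convert: 31 °C = 304 K.
Q = εσA(T⁴ − T_s⁴). T⁴ − T_s⁴ = (304)⁴ − (291)⁴ = 8.54×10^9 − 7.17×10^9 = 1.37×10^9 K⁴.
Q = 0.974 × 5.67×10⁻⁸ × 1.90 × 1.37×10^9 = 144 W.

Q ≈ 144 W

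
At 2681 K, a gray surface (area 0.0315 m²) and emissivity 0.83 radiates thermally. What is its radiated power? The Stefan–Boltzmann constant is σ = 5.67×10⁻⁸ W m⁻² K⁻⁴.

P ≈ 76600 W

P = εσAT⁴ = 0.83 × 5.67×10⁻⁸ × 0.0315 × (2681)⁴ = 0.83 × 5.67×10⁻⁸ × 0.0315 × 5.17×10^13.
P = 76600 W.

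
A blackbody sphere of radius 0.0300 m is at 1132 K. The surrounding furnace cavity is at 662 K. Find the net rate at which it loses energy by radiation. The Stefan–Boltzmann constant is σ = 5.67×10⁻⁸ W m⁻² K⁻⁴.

A = 4πr² = 4π × (0.0300)² = 0.0113 m².
Q = σA(T⁴ − T_s⁴). T⁴ − T_s⁴ = (1132)⁴ − (662)⁴ = 1.64×10^12 − 1.92×10^11 = 1.45×10^12 K⁴.
Q = 5.67×10⁻⁸ × 0.0113 × 1.45×10^12 = 930 W.

Q ≈ 930 W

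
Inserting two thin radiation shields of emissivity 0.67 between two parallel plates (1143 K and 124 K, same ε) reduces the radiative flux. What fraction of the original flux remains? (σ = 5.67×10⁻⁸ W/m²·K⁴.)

ratio ≈ 0.333

With N identical shields there are N+1 = 3 gaps in series, each with the same radiative resistance, so the flux falls to 1/(N+1) of its unshielded value.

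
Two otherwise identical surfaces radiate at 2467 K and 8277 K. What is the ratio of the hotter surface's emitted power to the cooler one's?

P ∝ T⁴, so the ratio is (8277/2467)⁴ = (3.355)⁴ = 127.

ratio ≈ 127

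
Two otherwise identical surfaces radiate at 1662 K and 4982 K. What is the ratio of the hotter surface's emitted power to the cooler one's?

P ∝ T⁴, so the ratio is (4982/1662)⁴ = (2.998)⁴ = 80.7.

ratio ≈ 80.7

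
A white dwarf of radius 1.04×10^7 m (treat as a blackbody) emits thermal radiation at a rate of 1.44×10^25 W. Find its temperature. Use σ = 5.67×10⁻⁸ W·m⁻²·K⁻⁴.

T ≈ 20800 K

A = 4πr² = 4π × (1.04×10^7)² = 1.36×10^15 m².
From P = σAT⁴, T = (P / σA)^(1/4) = (1.44×10^25 / (5.67×10⁻⁸ × 1.36×10^15))^(1/4).
T = (1.87×10^17)^(1/4) = 20800 K.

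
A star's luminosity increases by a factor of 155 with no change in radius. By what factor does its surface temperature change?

factor ≈ 3.53

P ∝ T⁴ ⇒ T ∝ P^(1/4), so T scales by (155)^(1/4) = 3.53.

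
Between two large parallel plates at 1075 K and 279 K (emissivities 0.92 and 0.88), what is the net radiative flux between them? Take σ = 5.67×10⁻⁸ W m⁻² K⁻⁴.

q ≈ 61600 W/m²

For two large parallel gray plates, q = σ(T₁⁴ − T₂⁴) / (1/ε₁ + 1/ε₂ − 1).
1/ε₁ + 1/ε₂ − 1 = 1/0.92 + 1/0.88 − 1 = 1.223.
T₁⁴ − T₂⁴ = 1.34×10^12 − 6.06×10^9 = 1.33×10^12 K⁴.
q = 5.67×10⁻⁸ × 1.33×10^12 / 1.223 = 61600 W/m².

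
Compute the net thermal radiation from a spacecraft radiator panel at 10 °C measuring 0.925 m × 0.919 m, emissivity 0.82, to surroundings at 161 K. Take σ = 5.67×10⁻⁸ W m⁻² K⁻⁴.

A = 0.925 × 0.919 = 0.850 m².
Convert: 10 °C = 283 K.
Q = εσA(T⁴ − T_s⁴). T⁴ − T_s⁴ = (283)⁴ − (161)⁴ = 6.41×10^9 − 6.72×10^8 = 5.74×10^9 K⁴.
Q = 0.82 × 5.67×10⁻⁸ × 0.850 × 5.74×10^9 = 227 W.

Q ≈ 227 W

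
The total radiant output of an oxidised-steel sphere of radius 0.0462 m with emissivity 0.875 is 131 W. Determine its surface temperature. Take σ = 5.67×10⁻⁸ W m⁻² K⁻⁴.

A = 4πr² = 4π × (0.0462)² = 0.0268 m².
From P = εσAT⁴, T = (P / εσA)^(1/4) = (131 / (0.875 × 5.67×10⁻⁸ × 0.0268))^(1/4).
T = (9.84×10^10)^(1/4) = 560 K.

T ≈ 560 K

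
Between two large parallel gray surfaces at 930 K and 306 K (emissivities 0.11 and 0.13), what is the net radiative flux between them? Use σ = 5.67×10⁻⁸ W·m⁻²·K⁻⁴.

For two large parallel gray plates, q = σ(T₁⁴ − T₂⁴) / (1/ε₁ + 1/ε₂ − 1).
1/ε₁ + 1/ε₂ − 1 = 1/0.11 + 1/0.13 − 1 = 15.78.
T₁⁴ − T₂⁴ = 7.48×10^11 − 8.77×10^9 = 7.39×10^11 K⁴.
q = 5.67×10⁻⁸ × 7.39×10^11 / 15.78 = 2660 W/m².

q ≈ 2660 W/m²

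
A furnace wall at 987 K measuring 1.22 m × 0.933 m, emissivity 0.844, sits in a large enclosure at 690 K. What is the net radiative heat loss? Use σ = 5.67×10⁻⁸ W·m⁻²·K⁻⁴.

Q ≈ 39300 W

A = 1.22 × 0.933 = 1.14 m².
Q = εσA(T⁴ − T_s⁴). T⁴ − T_s⁴ = (987)⁴ − (690)⁴ = 9.49×10^11 − 2.27×10^11 = 7.22×10^11 K⁴.
Q = 0.844 × 5.67×10⁻⁸ × 1.14 × 7.22×10^11 = 39300 W.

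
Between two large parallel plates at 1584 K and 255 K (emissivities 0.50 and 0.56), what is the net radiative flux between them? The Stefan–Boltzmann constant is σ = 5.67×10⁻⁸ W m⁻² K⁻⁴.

q ≈ 1.28×10^5 W/m²

For two large parallel gray plates, q = σ(T₁⁴ − T₂⁴) / (1/ε₁ + 1/ε₂ − 1).
1/ε₁ + 1/ε₂ − 1 = 1/0.50 + 1/0.56 − 1 = 2.786.
T₁⁴ − T₂⁴ = 6.30×10^12 − 4.23×10^9 = 6.29×10^12 K⁴.
q = 5.67×10⁻⁸ × 6.29×10^12 / 2.786 = 1.28×10^5 W/m².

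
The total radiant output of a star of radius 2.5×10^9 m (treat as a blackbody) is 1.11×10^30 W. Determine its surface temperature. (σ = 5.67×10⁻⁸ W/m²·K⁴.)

A = 4πr² = 4π × (2.5×10^9)² = 7.85×10^19 m².
From P = σAT⁴, T = (P / σA)^(1/4) = (1.11×10^30 / (5.67×10⁻⁸ × 7.85×10^19))^(1/4).
T = (2.49×10^17)^(1/4) = 22300 K.

T ≈ 22300 K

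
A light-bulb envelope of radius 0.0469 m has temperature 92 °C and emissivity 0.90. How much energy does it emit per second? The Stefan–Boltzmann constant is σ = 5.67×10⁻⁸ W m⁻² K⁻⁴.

P ≈ 25.0 W

A = 4πr² = 4π × (0.0469)² = 0.0276 m².
92 °C = 365 K.
Stefan–Boltzmann: P = εσAT⁴ = 0.90 × 5.67×10⁻⁸ × 0.0276 × (365)⁴ = 0.90 × 5.67×10⁻⁸ × 0.0276 × 1.77×10^10.
P = 25.0 W.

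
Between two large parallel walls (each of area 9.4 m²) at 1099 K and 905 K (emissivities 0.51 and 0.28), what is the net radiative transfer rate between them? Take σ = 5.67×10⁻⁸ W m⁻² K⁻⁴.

For two large parallel gray plates, q = σ(T₁⁴ − T₂⁴) / (1/ε₁ + 1/ε₂ − 1).
1/ε₁ + 1/ε₂ − 1 = 1/0.51 + 1/0.28 − 1 = 4.532.
T₁⁴ − T₂⁴ = 1.46×10^12 − 6.71×10^11 = 7.88×10^11 K⁴.
q = 5.67×10⁻⁸ × 7.88×10^11 / 4.532 = 9860 W/m².
Q = q·A = 9860 × 9.4 = 92700 W.

Q ≈ 92700 W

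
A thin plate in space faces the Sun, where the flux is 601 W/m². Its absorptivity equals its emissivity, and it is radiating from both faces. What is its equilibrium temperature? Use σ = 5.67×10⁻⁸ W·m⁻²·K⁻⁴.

Absorbed flux αS = emitted flux 2εσT⁴ per unit area; with α = ε this gives T = (S/2σ)^(1/4).
T = (601 / (2 × 5.67×10⁻⁸))^(1/4) = (5.30×10^9)^(1/4).
T = 270 K.

T ≈ 270 K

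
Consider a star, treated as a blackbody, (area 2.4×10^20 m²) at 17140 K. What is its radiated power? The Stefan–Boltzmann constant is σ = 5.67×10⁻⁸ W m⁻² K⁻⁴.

P = σAT⁴ = 5.67×10⁻⁸ × 2.40×10^20 × (17140)⁴ = 5.67×10⁻⁸ × 2.40×10^20 × 8.63×10^16.
P = 1.17×10^30 W.

P ≈ 1.17×10^30 W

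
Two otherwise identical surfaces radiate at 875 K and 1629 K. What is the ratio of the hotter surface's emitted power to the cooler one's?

ratio ≈ 12.0

P ∝ T⁴, so the ratio is (1629/875)⁴ = (1.862)⁴ = 12.0.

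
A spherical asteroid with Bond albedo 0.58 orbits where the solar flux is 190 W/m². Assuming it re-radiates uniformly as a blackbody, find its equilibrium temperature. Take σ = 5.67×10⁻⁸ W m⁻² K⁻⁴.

Power absorbed = (1−a)S·πR²; power emitted = 4πR²σT⁴. Equating and cancelling πR²:
T = ((1−a)S / 4σ)^(1/4) = (79.8 / (4 × 5.67×10⁻⁸))^(1/4) = (3.52×10^8)^(1/4).
T = 137 K.

T ≈ 137 K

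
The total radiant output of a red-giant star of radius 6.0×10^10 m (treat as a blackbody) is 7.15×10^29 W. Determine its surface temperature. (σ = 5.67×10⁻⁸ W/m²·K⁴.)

A = 4πr² = 4π × (6.0×10^10)² = 4.52×10^22 m².
From P = σAT⁴, T = (P / σA)^(1/4) = (7.15×10^29 / (5.67×10⁻⁸ × 4.52×10^22))^(1/4).
T = (2.79×10^14)^(1/4) = 4090 K.

T ≈ 4090 K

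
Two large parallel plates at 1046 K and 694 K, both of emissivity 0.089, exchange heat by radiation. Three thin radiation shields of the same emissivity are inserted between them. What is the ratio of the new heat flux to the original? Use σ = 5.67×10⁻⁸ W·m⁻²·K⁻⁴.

ratio ≈ 0.250

With N identical shields there are N+1 = 4 gaps in series, each with the same radiative resistance, so the flux falls to 1/(N+1) of its unshielded value.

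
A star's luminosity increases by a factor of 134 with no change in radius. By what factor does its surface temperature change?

factor ≈ 3.40

P ∝ T⁴ ⇒ T ∝ P^(1/4), so T scales by (134)^(1/4) = 3.40.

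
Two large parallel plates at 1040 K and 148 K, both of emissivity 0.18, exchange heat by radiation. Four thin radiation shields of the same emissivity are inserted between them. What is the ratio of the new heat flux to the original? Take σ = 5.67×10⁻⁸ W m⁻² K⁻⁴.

With N identical shields there are N+1 = 5 gaps in series, each with the same radiative resistance, so the flux falls to 1/(N+1) of its unshielded value.

ratio ≈ 0.200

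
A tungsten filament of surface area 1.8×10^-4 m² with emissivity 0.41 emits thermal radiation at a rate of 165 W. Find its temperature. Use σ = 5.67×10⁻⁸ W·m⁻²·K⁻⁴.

T ≈ 2510 K

From P = εσAT⁴, T = (P / εσA)^(1/4) = (165 / (0.41 × 5.67×10⁻⁸ × 1.80×10^-4))^(1/4).
T = (3.94×10^13)^(1/4) = 2510 K.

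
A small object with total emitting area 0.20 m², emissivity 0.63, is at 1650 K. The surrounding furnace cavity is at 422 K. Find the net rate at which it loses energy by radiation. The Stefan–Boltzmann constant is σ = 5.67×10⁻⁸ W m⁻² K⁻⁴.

Q ≈ 52700 W

Q = εσA(T⁴ − T_s⁴). T⁴ − T_s⁴ = (1650)⁴ − (422)⁴ = 7.41×10^12 − 3.17×10^10 = 7.38×10^12 K⁴.
Q = 0.63 × 5.67×10⁻⁸ × 0.200 × 7.38×10^12 = 52700 W.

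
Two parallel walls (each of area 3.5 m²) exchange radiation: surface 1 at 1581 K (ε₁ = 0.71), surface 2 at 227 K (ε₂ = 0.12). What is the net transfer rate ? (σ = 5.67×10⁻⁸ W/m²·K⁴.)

For two large parallel gray plates, q = σ(T₁⁴ − T₂⁴) / (1/ε₁ + 1/ε₂ − 1).
1/ε₁ + 1/ε₂ − 1 = 1/0.71 + 1/0.12 − 1 = 8.742.
T₁⁴ − T₂⁴ = 6.25×10^12 − 2.66×10^9 = 6.25×10^12 K⁴.
q = 5.67×10⁻⁸ × 6.25×10^12 / 8.742 = 40500 W/m².
Q = q·A = 40500 × 3.5 = 1.42×10^5 W.

Q ≈ 1.42×10^5 W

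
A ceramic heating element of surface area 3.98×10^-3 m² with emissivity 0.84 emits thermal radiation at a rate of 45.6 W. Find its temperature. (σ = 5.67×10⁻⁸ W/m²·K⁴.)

T ≈ 700 K

From P = εσAT⁴, T = (P / εσA)^(1/4) = (45.6 / (0.84 × 5.67×10⁻⁸ × 3.98×10^-3))^(1/4).
T = (2.41×10^11)^(1/4) = 700 K.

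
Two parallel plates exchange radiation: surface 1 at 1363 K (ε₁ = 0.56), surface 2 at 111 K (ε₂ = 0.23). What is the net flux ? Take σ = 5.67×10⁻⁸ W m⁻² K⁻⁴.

q ≈ 38100 W/m²

For two large parallel gray plates, q = σ(T₁⁴ − T₂⁴) / (1/ε₁ + 1/ε₂ − 1).
1/ε₁ + 1/ε₂ − 1 = 1/0.56 + 1/0.23 − 1 = 5.134.
T₁⁴ − T₂⁴ = 3.45×10^12 − 1.52×10^8 = 3.45×10^12 K⁴.
q = 5.67×10⁻⁸ × 3.45×10^12 / 5.134 = 38100 W/m².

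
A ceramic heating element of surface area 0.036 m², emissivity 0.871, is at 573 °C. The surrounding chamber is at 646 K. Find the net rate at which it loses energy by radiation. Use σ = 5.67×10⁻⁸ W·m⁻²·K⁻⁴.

Convert: 573 °C = 846 K.
Q = εσA(T⁴ − T_s⁴). T⁴ − T_s⁴ = (846)⁴ − (646)⁴ = 5.12×10^11 − 1.74×10^11 = 3.38×10^11 K⁴.
Q = 0.871 × 5.67×10⁻⁸ × 0.0360 × 3.38×10^11 = 601 W.

Q ≈ 601 W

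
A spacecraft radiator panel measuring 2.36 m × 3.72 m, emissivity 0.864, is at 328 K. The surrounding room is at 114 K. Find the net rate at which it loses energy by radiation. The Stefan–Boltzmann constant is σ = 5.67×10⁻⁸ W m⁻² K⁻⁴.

Q ≈ 4910 W

A = 2.36 × 3.72 = 8.78 m².
Q = εσA(T⁴ − T_s⁴). T⁴ − T_s⁴ = (328)⁴ − (114)⁴ = 1.16×10^10 − 1.69×10^8 = 1.14×10^10 K⁴.
Q = 0.864 × 5.67×10⁻⁸ × 8.78 × 1.14×10^10 = 4910 W.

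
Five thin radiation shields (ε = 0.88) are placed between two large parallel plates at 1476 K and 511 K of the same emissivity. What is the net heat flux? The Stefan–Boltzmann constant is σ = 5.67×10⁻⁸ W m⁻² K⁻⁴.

Each of the 6 gaps contributes resistance (2/ε − 1) = 2/0.88 − 1 = 1.273; total = 7.636.
q = σ(T₁⁴ − T₂⁴) / 7.636 = 5.67×10⁻⁸ × 4.68×10^12 / 7.636 = 34700 W/m².

q ≈ 34700 W/m²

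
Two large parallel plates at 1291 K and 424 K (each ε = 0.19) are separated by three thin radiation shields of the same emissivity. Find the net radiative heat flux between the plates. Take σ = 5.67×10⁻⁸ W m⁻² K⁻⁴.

q ≈ 4090 W/m²

Each of the 4 gaps contributes resistance (2/ε − 1) = 2/0.19 − 1 = 9.526; total = 38.11.
q = σ(T₁⁴ − T₂⁴) / 38.11 = 5.67×10⁻⁸ × 2.75×10^12 / 38.11 = 4090 W/m².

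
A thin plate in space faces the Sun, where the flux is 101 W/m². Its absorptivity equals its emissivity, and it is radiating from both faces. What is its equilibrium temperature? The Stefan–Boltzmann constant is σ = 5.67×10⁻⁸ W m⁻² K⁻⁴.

Absorbed flux αS = emitted flux 2εσT⁴ per unit area; with α = ε this gives T = (S/2σ)^(1/4).
T = (101 / (2 × 5.67×10⁻⁸))^(1/4) = (8.91×10^8)^(1/4).
T = 173 K.

T ≈ 173 K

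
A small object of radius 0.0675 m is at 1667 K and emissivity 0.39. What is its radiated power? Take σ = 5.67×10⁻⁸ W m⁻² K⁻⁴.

P ≈ 9780 W

A = 4πr² = 4π × (0.0675)² = 0.0573 m².
P = εσAT⁴ = 0.39 × 5.67×10⁻⁸ × 0.0573 × (1667)⁴ = 0.39 × 5.67×10⁻⁸ × 0.0573 × 7.72×10^12.
P = 9780 W.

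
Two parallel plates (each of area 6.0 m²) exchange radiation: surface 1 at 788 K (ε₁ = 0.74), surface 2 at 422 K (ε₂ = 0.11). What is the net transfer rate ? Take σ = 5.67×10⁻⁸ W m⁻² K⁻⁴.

For two large parallel gray plates, q = σ(T₁⁴ − T₂⁴) / (1/ε₁ + 1/ε₂ − 1).
1/ε₁ + 1/ε₂ − 1 = 1/0.74 + 1/0.11 − 1 = 9.442.
T₁⁴ − T₂⁴ = 3.86×10^11 − 3.17×10^10 = 3.54×10^11 K⁴.
q = 5.67×10⁻⁸ × 3.54×10^11 / 9.442 = 2120 W/m².
Q = q·A = 2120 × 6.0 = 12700 W.

Q ≈ 12700 W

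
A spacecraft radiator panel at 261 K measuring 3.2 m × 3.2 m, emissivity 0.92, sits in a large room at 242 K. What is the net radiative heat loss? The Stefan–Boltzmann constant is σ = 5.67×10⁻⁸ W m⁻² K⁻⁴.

Q ≈ 647 W

A = 3.2 × 3.2 = 10.2 m².
Q = εσA(T⁴ − T_s⁴). T⁴ − T_s⁴ = (261)⁴ − (242)⁴ = 4.64×10^9 − 3.43×10^9 = 1.21×10^9 K⁴.
Q = 0.92 × 5.67×10⁻⁸ × 10.2 × 1.21×10^9 = 647 W.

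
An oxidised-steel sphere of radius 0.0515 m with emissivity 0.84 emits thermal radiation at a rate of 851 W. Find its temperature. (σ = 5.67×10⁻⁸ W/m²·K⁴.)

T ≈ 856 K

A = 4πr² = 4π × (0.0515)² = 0.0333 m².
From P = εσAT⁴, T = (P / εσA)^(1/4) = (851 / (0.84 × 5.67×10⁻⁸ × 0.0333))^(1/4).
T = (5.36×10^11)^(1/4) = 856 K.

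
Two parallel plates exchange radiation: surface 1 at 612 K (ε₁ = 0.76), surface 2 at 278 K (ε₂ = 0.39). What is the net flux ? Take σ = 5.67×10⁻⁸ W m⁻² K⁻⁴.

For two large parallel gray plates, q = σ(T₁⁴ − T₂⁴) / (1/ε₁ + 1/ε₂ − 1).
1/ε₁ + 1/ε₂ − 1 = 1/0.76 + 1/0.39 − 1 = 2.880.
T₁⁴ − T₂⁴ = 1.40×10^11 − 5.97×10^9 = 1.34×10^11 K⁴.
q = 5.67×10⁻⁸ × 1.34×10^11 / 2.880 = 2640 W/m².

q ≈ 2640 W/m²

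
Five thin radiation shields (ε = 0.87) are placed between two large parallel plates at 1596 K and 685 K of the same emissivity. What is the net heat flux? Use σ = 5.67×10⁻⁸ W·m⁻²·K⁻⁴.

q ≈ 45600 W/m²

Each of the 6 gaps contributes resistance (2/ε − 1) = 2/0.87 − 1 = 1.299; total = 7.793.
q = σ(T₁⁴ − T₂⁴) / 7.793 = 5.67×10⁻⁸ × 6.27×10^12 / 7.793 = 45600 W/m².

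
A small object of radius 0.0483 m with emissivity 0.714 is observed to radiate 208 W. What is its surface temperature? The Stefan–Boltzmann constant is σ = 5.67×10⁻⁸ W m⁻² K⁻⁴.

A = 4πr² = 4π × (0.0483)² = 0.0293 m².
From P = εσAT⁴, T = (P / εσA)^(1/4) = (208 / (0.714 × 5.67×10⁻⁸ × 0.0293))^(1/4).
T = (1.75×10^11)^(1/4) = 647 K.

T ≈ 647 K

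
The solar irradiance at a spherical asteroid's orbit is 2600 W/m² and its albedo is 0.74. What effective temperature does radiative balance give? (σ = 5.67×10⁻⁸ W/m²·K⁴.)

T ≈ 234 K

Power absorbed = (1−a)S·πR²; power emitted = 4πR²σT⁴. Equating and cancelling πR²:
T = ((1−a)S / 4σ)^(1/4) = (676 / (4 × 5.67×10⁻⁸))^(1/4) = (2.98×10^9)^(1/4).
T = 234 K.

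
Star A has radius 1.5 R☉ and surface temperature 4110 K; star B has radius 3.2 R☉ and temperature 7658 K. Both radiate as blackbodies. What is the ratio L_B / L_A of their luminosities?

L = 4πR²σT⁴ ∝ R²T⁴, so L_B/L_A = (3.2/1.5)² × (7658/4110)⁴ = 4.55 × 12.1 = 54.9.

L_B/L_A ≈ 54.9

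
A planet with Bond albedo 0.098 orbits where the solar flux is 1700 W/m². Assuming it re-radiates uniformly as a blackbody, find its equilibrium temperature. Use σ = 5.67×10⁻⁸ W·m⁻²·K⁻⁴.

Power absorbed = (1−a)S·πR²; power emitted = 4πR²σT⁴. Equating and cancelling πR²:
T = ((1−a)S / 4σ)^(1/4) = (1530 / (4 × 5.67×10⁻⁸))^(1/4) = (6.76×10^9)^(1/4).
T = 287 K.

T ≈ 287 K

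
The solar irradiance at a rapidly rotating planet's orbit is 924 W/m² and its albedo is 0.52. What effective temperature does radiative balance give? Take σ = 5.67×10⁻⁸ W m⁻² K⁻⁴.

T ≈ 210 K

Power absorbed = (1−a)S·πR²; power emitted = 4πR²σT⁴. Equating and cancelling πR²:
T = ((1−a)S / 4σ)^(1/4) = (444 / (4 × 5.67×10⁻⁸))^(1/4) = (1.96×10^9)^(1/4).
T = 210 K.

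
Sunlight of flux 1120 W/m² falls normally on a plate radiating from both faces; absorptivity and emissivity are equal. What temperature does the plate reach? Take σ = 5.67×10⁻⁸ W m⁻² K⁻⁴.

T ≈ 315 K

Absorbed flux αS = emitted flux 2εσT⁴ per unit area; with α = ε this gives T = (S/2σ)^(1/4).
T = (1120 / (2 × 5.67×10⁻⁸))^(1/4) = (9.88×10^9)^(1/4).
T = 315 K.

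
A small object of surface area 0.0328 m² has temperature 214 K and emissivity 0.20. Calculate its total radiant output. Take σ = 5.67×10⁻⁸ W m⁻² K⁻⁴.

P ≈ 0.780 W

P = εσAT⁴ = 0.20 × 5.67×10⁻⁸ × 0.0328 × (214)⁴ = 0.20 × 5.67×10⁻⁸ × 0.0328 × 2.10×10^9.
P = 0.780 W.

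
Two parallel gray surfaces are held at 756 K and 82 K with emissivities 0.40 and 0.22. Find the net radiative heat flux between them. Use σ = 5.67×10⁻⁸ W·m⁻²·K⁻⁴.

For two large parallel gray plates, q = σ(T₁⁴ − T₂⁴) / (1/ε₁ + 1/ε₂ − 1).
1/ε₁ + 1/ε₂ − 1 = 1/0.40 + 1/0.22 − 1 = 6.045.
T₁⁴ − T₂⁴ = 3.27×10^11 − 4.52×10^7 = 3.27×10^11 K⁴.
q = 5.67×10⁻⁸ × 3.27×10^11 / 6.045 = 3060 W/m².

q ≈ 3060 W/m²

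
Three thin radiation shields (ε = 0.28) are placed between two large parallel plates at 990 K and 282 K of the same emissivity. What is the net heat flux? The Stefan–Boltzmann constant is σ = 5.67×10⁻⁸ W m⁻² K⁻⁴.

q ≈ 2200 W/m²

Each of the 4 gaps contributes resistance (2/ε − 1) = 2/0.28 − 1 = 6.143; total = 24.57.
q = σ(T₁⁴ − T₂⁴) / 24.57 = 5.67×10⁻⁸ × 9.54×10^11 / 24.57 = 2200 W/m².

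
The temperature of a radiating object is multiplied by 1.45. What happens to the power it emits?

P ∝ T⁴, so the power scales as (1.45)⁴ = 4.42.

factor ≈ 4.42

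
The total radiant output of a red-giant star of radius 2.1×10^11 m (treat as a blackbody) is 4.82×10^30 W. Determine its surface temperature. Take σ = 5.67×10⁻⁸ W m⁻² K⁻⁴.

A = 4πr² = 4π × (2.1×10^11)² = 5.54×10^23 m².
From P = σAT⁴, T = (P / σA)^(1/4) = (4.82×10^30 / (5.67×10⁻⁸ × 5.54×10^23))^(1/4).
T = (1.53×10^14)^(1/4) = 3520 K.

T ≈ 3520 K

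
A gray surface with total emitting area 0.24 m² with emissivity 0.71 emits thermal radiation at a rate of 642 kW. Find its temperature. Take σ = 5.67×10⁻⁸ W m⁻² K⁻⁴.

From P = εσAT⁴, T = (P / εσA)^(1/4) = (6.42×10^5 / (0.71 × 5.67×10⁻⁸ × 0.240))^(1/4).
T = (6.64×10^13)^(1/4) = 2860 K.

T ≈ 2860 K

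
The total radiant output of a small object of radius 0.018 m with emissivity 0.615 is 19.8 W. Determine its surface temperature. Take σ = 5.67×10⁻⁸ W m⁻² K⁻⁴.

A = 4πr² = 4π × (0.018)² = 4.07×10^-3 m².
From P = εσAT⁴, T = (P / εσA)^(1/4) = (19.8 / (0.615 × 5.67×10⁻⁸ × 4.07×10^-3))^(1/4).
T = (1.39×10^11)^(1/4) = 611 K.

T ≈ 611 K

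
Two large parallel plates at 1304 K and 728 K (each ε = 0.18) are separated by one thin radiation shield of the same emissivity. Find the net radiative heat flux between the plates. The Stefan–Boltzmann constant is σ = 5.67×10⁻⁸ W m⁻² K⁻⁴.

Each of the 2 gaps contributes resistance (2/ε − 1) = 2/0.18 − 1 = 10.11; total = 20.22.
q = σ(T₁⁴ − T₂⁴) / 20.22 = 5.67×10⁻⁸ × 2.61×10^12 / 20.22 = 7320 W/m².

q ≈ 7320 W/m²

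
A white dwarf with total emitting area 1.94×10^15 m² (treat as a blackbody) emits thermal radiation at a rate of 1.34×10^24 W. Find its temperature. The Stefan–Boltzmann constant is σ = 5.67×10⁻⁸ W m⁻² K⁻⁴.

From P = σAT⁴, T = (P / σA)^(1/4) = (1.34×10^24 / (5.67×10⁻⁸ × 1.94×10^15))^(1/4).
T = (1.22×10^16)^(1/4) = 10500 K.

T ≈ 10500 K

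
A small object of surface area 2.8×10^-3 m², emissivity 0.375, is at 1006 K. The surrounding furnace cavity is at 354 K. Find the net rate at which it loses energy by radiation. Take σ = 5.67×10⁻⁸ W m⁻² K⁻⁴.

Q = εσA(T⁴ − T_s⁴). T⁴ − T_s⁴ = (1006)⁴ − (354)⁴ = 1.02×10^12 − 1.57×10^10 = 1.01×10^12 K⁴.
Q = 0.375 × 5.67×10⁻⁸ × 2.80×10^-3 × 1.01×10^12 = 60.0 W.

Q ≈ 60.0 W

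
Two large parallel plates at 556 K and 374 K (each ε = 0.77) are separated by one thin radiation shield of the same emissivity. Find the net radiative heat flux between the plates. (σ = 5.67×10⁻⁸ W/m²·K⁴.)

q ≈ 1350 W/m²

Each of the 2 gaps contributes resistance (2/ε − 1) = 2/0.77 − 1 = 1.597; total = 3.195.
q = σ(T₁⁴ − T₂⁴) / 3.195 = 5.67×10⁻⁸ × 7.60×10^10 / 3.195 = 1350 W/m².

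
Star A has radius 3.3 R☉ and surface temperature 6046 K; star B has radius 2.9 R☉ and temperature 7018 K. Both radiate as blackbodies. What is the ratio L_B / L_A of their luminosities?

L = 4πR²σT⁴ ∝ R²T⁴, so L_B/L_A = (2.9/3.3)² × (7018/6046)⁴ = 0.772 × 1.82 = 1.40.

L_B/L_A ≈ 1.40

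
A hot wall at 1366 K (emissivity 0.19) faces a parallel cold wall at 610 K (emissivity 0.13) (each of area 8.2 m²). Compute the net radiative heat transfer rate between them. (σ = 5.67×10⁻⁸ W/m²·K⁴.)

For two large parallel gray plates, q = σ(T₁⁴ − T₂⁴) / (1/ε₁ + 1/ε₂ − 1).
1/ε₁ + 1/ε₂ − 1 = 1/0.19 + 1/0.13 − 1 = 11.96.
T₁⁴ − T₂⁴ = 3.48×10^12 − 1.38×10^11 = 3.34×10^12 K⁴.
q = 5.67×10⁻⁸ × 3.34×10^12 / 11.96 = 15900 W/m².
Q = q·A = 15900 × 8.2 = 1.30×10^5 W.

Q ≈ 1.30×10^5 W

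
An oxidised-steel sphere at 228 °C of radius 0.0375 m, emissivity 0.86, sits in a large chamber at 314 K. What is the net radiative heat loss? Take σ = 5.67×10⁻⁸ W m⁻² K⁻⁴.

Q ≈ 45.9 W

A = 4πr² = 4π × (0.0375)² = 0.0177 m².
Convert: 228 °C = 501 K.
Q = εσA(T⁴ − T_s⁴). T⁴ − T_s⁴ = (501)⁴ − (314)⁴ = 6.30×10^10 − 9.72×10^9 = 5.33×10^10 K⁴.
Q = 0.86 × 5.67×10⁻⁸ × 0.0177 × 5.33×10^10 = 45.9 W.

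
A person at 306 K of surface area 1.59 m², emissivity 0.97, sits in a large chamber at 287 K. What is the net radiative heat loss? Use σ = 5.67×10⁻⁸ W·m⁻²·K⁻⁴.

Q = εσA(T⁴ − T_s⁴). T⁴ − T_s⁴ = (306)⁴ − (287)⁴ = 8.77×10^9 − 6.78×10^9 = 1.98×10^9 K⁴.
Q = 0.97 × 5.67×10⁻⁸ × 1.59 × 1.98×10^9 = 173 W.

Q ≈ 173 W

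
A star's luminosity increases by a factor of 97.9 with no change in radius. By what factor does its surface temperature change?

P ∝ T⁴ ⇒ T ∝ P^(1/4), so T scales by (97.9)^(1/4) = 3.15.

factor ≈ 3.15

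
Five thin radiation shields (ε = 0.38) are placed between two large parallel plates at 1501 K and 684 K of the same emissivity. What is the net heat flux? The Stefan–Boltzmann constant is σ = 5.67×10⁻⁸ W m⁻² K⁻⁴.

Each of the 6 gaps contributes resistance (2/ε − 1) = 2/0.38 − 1 = 4.263; total = 25.58.
q = σ(T₁⁴ − T₂⁴) / 25.58 = 5.67×10⁻⁸ × 4.86×10^12 / 25.58 = 10800 W/m².

q ≈ 10800 W/m²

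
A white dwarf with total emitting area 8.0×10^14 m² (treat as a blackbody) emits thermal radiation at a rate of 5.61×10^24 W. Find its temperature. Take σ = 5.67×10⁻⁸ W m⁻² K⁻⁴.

T ≈ 18800 K

From P = σAT⁴, T = (P / σA)^(1/4) = (5.61×10^24 / (5.67×10⁻⁸ × 8.00×10^14))^(1/4).
T = (1.24×10^17)^(1/4) = 18800 K.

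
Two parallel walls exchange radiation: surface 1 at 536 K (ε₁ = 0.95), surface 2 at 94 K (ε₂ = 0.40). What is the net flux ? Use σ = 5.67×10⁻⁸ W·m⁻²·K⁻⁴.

For two large parallel gray plates, q = σ(T₁⁴ − T₂⁴) / (1/ε₁ + 1/ε₂ − 1).
1/ε₁ + 1/ε₂ − 1 = 1/0.95 + 1/0.40 − 1 = 2.553.
T₁⁴ − T₂⁴ = 8.25×10^10 − 7.81×10^7 = 8.25×10^10 K⁴.
q = 5.67×10⁻⁸ × 8.25×10^10 / 2.553 = 1830 W/m².

q ≈ 1830 W/m²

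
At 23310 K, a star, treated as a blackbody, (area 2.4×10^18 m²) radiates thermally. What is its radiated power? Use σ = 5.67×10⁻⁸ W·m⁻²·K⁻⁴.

P ≈ 4.02×10^28 W

P = σAT⁴ = 5.67×10⁻⁸ × 2.40×10^18 × (23310)⁴ = 5.67×10⁻⁸ × 2.40×10^18 × 2.95×10^17.
P = 4.02×10^28 W.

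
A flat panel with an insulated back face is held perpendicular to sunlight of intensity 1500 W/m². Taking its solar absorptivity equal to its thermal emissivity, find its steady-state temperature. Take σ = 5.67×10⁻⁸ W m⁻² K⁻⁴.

T ≈ 403 K

Absorbed flux αS = emitted flux εσT⁴ (one radiating face); with α = ε, T = (S/σ)^(1/4).
T = (1500 / 5.67×10⁻⁸)^(1/4) = (2.65×10^10)^(1/4).
T = 403 K.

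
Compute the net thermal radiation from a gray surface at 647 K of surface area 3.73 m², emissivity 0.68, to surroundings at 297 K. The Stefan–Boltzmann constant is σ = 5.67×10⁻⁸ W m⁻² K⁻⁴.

Q = εσA(T⁴ − T_s⁴). T⁴ − T_s⁴ = (647)⁴ − (297)⁴ = 1.75×10^11 − 7.78×10^9 = 1.67×10^11 K⁴.
Q = 0.68 × 5.67×10⁻⁸ × 3.73 × 1.67×10^11 = 24100 W.

Q ≈ 24100 W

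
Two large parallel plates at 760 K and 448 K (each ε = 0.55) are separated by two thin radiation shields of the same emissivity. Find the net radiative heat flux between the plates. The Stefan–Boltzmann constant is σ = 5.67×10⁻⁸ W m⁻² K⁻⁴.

Each of the 3 gaps contributes resistance (2/ε − 1) = 2/0.55 − 1 = 2.636; total = 7.909.
q = σ(T₁⁴ − T₂⁴) / 7.909 = 5.67×10⁻⁸ × 2.93×10^11 / 7.909 = 2100 W/m².

q ≈ 2100 W/m²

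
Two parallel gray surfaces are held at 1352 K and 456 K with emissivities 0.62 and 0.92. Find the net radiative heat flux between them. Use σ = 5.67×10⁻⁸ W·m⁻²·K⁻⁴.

For two large parallel gray plates, q = σ(T₁⁴ − T₂⁴) / (1/ε₁ + 1/ε₂ − 1).
1/ε₁ + 1/ε₂ − 1 = 1/0.62 + 1/0.92 − 1 = 1.700.
T₁⁴ − T₂⁴ = 3.34×10^12 − 4.32×10^10 = 3.30×10^12 K⁴.
q = 5.67×10⁻⁸ × 3.30×10^12 / 1.700 = 1.10×10^5 W/m².

q ≈ 1.10×10^5 W/m²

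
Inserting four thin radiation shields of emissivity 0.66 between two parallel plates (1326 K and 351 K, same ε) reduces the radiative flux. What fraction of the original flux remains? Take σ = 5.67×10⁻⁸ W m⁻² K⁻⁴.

With N identical shields there are N+1 = 5 gaps in series, each with the same radiative resistance, so the flux falls to 1/(N+1) of its unshielded value.

ratio ≈ 0.200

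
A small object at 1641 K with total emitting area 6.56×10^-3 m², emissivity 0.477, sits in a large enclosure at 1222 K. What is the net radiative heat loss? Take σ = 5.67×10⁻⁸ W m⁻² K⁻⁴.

Q ≈ 891 W

Q = εσA(T⁴ − T_s⁴). T⁴ − T_s⁴ = (1641)⁴ − (1222)⁴ = 7.25×10^12 − 2.23×10^12 = 5.02×10^12 K⁴.
Q = 0.477 × 5.67×10⁻⁸ × 6.56×10^-3 × 5.02×10^12 = 891 W.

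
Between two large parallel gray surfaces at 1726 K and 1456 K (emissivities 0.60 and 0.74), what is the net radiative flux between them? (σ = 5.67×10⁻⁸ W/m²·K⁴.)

For two large parallel gray plates, q = σ(T₁⁴ − T₂⁴) / (1/ε₁ + 1/ε₂ − 1).
1/ε₁ + 1/ε₂ − 1 = 1/0.60 + 1/0.74 − 1 = 2.018.
T₁⁴ − T₂⁴ = 8.87×10^12 − 4.49×10^12 = 4.38×10^12 K⁴.
q = 5.67×10⁻⁸ × 4.38×10^12 / 2.018 = 1.23×10^5 W/m².

q ≈ 1.23×10^5 W/m²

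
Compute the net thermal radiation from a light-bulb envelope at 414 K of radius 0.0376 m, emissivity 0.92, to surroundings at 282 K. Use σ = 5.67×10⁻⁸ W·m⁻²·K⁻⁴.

A = 4πr² = 4π × (0.0376)² = 0.0178 m².
Q = εσA(T⁴ − T_s⁴). T⁴ − T_s⁴ = (414)⁴ − (282)⁴ = 2.94×10^10 − 6.32×10^9 = 2.31×10^10 K⁴.
Q = 0.92 × 5.67×10⁻⁸ × 0.0178 × 2.31×10^10 = 21.4 W.

Q ≈ 21.4 W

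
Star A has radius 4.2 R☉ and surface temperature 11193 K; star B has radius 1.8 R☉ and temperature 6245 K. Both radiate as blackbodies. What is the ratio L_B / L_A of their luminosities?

L = 4πR²σT⁴ ∝ R²T⁴, so L_B/L_A = (1.8/4.2)² × (6245/11193)⁴ = 0.184 × 0.0969 = 0.0178.

L_B/L_A ≈ 0.0178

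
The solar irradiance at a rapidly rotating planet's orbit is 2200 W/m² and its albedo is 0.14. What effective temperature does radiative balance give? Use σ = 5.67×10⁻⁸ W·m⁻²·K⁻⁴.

Power absorbed = (1−a)S·πR²; power emitted = 4πR²σT⁴. Equating and cancelling πR²:
T = ((1−a)S / 4σ)^(1/4) = (1890 / (4 × 5.67×10⁻⁸))^(1/4) = (8.34×10^9)^(1/4).
T = 302 K.

T ≈ 302 K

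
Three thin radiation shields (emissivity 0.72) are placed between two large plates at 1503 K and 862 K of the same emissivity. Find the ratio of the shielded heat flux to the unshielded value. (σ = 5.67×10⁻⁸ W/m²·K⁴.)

ratio ≈ 0.250

With N identical shields there are N+1 = 4 gaps in series, each with the same radiative resistance, so the flux falls to 1/(N+1) of its unshielded value.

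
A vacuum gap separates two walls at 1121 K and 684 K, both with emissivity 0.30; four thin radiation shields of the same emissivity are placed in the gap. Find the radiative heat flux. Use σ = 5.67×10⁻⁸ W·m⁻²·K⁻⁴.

q ≈ 2720 W/m²

Each of the 5 gaps contributes resistance (2/ε − 1) = 2/0.30 − 1 = 5.667; total = 28.33.
q = σ(T₁⁴ − T₂⁴) / 28.33 = 5.67×10⁻⁸ × 1.36×10^12 / 28.33 = 2720 W/m².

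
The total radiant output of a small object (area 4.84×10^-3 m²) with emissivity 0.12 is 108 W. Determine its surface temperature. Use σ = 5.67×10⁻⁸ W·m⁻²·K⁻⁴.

T ≈ 1350 K

From P = εσAT⁴, T = (P / εσA)^(1/4) = (108 / (0.12 × 5.67×10⁻⁸ × 4.84×10^-3))^(1/4).
T = (3.28×10^12)^(1/4) = 1350 K.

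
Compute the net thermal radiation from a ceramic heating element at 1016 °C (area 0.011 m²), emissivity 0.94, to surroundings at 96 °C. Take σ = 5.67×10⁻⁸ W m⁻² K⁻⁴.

Convert: 1016 °C = 1289 K; 96 °C = 369 K.
Q = εσA(T⁴ − T_s⁴). T⁴ − T_s⁴ = (1289)⁴ − (369)⁴ = 2.76×10^12 − 1.85×10^10 = 2.74×10^12 K⁴.
Q = 0.94 × 5.67×10⁻⁸ × 0.0110 × 2.74×10^12 = 1610 W.

Q ≈ 1610 W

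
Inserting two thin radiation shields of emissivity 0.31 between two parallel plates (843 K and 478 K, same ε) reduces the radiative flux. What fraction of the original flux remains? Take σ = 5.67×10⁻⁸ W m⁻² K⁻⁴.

With N identical shields there are N+1 = 3 gaps in series, each with the same radiative resistance, so the flux falls to 1/(N+1) of its unshielded value.

ratio ≈ 0.333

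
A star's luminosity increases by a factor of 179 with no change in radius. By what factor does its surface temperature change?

P ∝ T⁴ ⇒ T ∝ P^(1/4), so T scales by (179)^(1/4) = 3.66.

factor ≈ 3.66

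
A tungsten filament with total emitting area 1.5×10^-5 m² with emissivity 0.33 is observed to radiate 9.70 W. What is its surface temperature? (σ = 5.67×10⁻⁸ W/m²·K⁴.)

From P = εσAT⁴, T = (P / εσA)^(1/4) = (9.70 / (0.33 × 5.67×10⁻⁸ × 1.50×10^-5))^(1/4).
T = (3.46×10^13)^(1/4) = 2420 K.

T ≈ 2420 K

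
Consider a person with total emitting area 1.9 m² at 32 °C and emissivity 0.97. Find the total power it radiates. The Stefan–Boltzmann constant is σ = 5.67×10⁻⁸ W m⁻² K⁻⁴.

32 °C = 305 K.
Stefan–Boltzmann: P = εσAT⁴ = 0.97 × 5.67×10⁻⁸ × 1.90 × (305)⁴ = 0.97 × 5.67×10⁻⁸ × 1.90 × 8.65×10^9.
P = 904 W.

P ≈ 904 W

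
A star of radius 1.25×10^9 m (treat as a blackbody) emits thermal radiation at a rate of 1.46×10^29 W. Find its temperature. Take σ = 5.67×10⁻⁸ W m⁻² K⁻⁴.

A = 4πr² = 4π × (1.25×10^9)² = 1.96×10^19 m².
From P = σAT⁴, T = (P / σA)^(1/4) = (1.46×10^29 / (5.67×10⁻⁸ × 1.96×10^19))^(1/4).
T = (1.31×10^17)^(1/4) = 19000 K.

T ≈ 19000 K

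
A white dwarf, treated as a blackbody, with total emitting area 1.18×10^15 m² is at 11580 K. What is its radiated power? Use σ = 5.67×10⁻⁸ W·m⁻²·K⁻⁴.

P ≈ 1.20×10^24 W

P = σAT⁴ = 5.67×10⁻⁸ × 1.18×10^15 × (11580)⁴ = 5.67×10⁻⁸ × 1.18×10^15 × 1.80×10^16.
P = 1.20×10^24 W.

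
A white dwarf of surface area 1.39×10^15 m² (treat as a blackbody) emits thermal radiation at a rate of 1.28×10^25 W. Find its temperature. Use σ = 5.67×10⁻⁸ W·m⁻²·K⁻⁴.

T ≈ 20100 K

From P = σAT⁴, T = (P / σA)^(1/4) = (1.28×10^25 / (5.67×10⁻⁸ × 1.39×10^15))^(1/4).
T = (1.62×10^17)^(1/4) = 20100 K.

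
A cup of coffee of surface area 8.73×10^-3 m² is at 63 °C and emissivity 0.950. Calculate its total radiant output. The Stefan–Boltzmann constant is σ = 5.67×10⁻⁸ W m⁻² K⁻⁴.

P ≈ 5.99 W

63 °C = 336 K.
P = εσAT⁴ = 0.950 × 5.67×10⁻⁸ × 8.73×10^-3 × (336)⁴ = 0.950 × 5.67×10⁻⁸ × 8.73×10^-3 × 1.27×10^10.
P = 5.99 W.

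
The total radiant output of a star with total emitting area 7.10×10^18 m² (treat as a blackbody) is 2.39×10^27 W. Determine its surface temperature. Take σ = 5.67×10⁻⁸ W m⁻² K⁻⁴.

T ≈ 8780 K

From P = σAT⁴, T = (P / σA)^(1/4) = (2.39×10^27 / (5.67×10⁻⁸ × 7.10×10^18))^(1/4).
T = (5.94×10^15)^(1/4) = 8780 K.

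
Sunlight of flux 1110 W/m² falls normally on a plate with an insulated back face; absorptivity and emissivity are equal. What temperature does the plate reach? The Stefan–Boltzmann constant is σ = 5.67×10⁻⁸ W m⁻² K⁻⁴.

T ≈ 374 K

Absorbed flux αS = emitted flux εσT⁴ (one radiating face); with α = ε, T = (S/σ)^(1/4).
T = (1110 / 5.67×10⁻⁸)^(1/4) = (1.96×10^10)^(1/4).
T = 374 K.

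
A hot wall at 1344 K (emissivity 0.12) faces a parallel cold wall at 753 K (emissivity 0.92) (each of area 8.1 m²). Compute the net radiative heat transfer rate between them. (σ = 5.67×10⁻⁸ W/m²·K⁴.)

For two large parallel gray plates, q = σ(T₁⁴ − T₂⁴) / (1/ε₁ + 1/ε₂ − 1).
1/ε₁ + 1/ε₂ − 1 = 1/0.12 + 1/0.92 − 1 = 8.420.
T₁⁴ − T₂⁴ = 3.26×10^12 − 3.21×10^11 = 2.94×10^12 K⁴.
q = 5.67×10⁻⁸ × 2.94×10^12 / 8.420 = 19800 W/m².
Q = q·A = 19800 × 8.1 = 1.60×10^5 W.

Q ≈ 1.60×10^5 W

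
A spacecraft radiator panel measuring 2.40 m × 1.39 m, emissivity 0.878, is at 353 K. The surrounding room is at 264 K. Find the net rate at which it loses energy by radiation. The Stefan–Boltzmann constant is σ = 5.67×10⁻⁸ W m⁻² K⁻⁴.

A = 2.40 × 1.39 = 3.34 m².
Q = εσA(T⁴ − T_s⁴). T⁴ − T_s⁴ = (353)⁴ − (264)⁴ = 1.55×10^10 − 4.86×10^9 = 1.07×10^10 K⁴.
Q = 0.878 × 5.67×10⁻⁸ × 3.34 × 1.07×10^10 = 1770 W.

Q ≈ 1770 W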